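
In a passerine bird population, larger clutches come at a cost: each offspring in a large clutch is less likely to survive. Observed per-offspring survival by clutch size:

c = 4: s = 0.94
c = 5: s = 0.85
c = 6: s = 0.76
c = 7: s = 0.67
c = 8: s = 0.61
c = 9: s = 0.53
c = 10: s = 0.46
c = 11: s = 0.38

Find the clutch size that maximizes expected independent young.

Expected independent young = c × s(c):
  c=4: 4 × 0.94 = 3.760
  c=5: 5 × 0.85 = 4.250
  c=6: 6 × 0.76 = 4.560
  c=7: 7 × 0.67 = 4.690
  c=8: 8 × 0.61 = 4.880
  c=9: 9 × 0.53 = 4.770
  c=10: 10 × 0.46 = 4.600
  c=11: 11 × 0.38 = 4.180
Maximum at c = 8 (4.880 independent young).

8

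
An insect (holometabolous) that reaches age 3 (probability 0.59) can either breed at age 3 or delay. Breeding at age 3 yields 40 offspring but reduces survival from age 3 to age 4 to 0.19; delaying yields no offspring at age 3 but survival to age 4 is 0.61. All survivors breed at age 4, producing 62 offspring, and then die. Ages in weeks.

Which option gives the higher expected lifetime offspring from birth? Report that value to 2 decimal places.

breed at age 3: R₀ = 0.59 × (40 + 0.19 × 62) = 0.59 × 51.7800 = 30.5502
delay to age 4: R₀ = 0.59 × (0.61 × 62) = 0.59 × 37.8200 = 22.3138
Higher: breed at age 3 (30.5502).

30.55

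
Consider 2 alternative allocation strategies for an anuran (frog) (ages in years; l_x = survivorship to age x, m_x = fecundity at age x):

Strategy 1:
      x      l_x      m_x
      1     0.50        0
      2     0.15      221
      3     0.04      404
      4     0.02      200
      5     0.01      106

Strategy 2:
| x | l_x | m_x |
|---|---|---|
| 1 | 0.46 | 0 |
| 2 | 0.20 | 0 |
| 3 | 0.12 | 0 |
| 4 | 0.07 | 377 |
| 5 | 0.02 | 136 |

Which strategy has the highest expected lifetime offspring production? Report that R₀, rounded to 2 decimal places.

54.37

Strategy 1: R₀ = 0.50×0 + 0.15×221 + 0.04×404 + 0.02×200 + 0.01×106 = 54.3700
Strategy 2: R₀ = 0.46×0 + 0.20×0 + 0.12×0 + 0.07×377 + 0.02×136 = 29.1100
Highest R₀: strategy 1 with 54.3700.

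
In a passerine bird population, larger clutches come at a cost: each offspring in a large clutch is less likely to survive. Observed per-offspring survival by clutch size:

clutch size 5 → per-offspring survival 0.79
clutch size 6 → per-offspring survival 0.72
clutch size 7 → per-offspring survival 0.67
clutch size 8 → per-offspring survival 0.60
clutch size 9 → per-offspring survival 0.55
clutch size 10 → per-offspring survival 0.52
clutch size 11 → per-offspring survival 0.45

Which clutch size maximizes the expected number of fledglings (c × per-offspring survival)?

10

Expected fledglings = c × s(c):
  c=5: 5 × 0.79 = 3.950
  c=6: 6 × 0.72 = 4.320
  c=7: 7 × 0.67 = 4.690
  c=8: 8 × 0.60 = 4.800
  c=9: 9 × 0.55 = 4.950
  c=10: 10 × 0.52 = 5.200
  c=11: 11 × 0.45 = 4.950
Maximum at c = 10 (5.200 fledglings).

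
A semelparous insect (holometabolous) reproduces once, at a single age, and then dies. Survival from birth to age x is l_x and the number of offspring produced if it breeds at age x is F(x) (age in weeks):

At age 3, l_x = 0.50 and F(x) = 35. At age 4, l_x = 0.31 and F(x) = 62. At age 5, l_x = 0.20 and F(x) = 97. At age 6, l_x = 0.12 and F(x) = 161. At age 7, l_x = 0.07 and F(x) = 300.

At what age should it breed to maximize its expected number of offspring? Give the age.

7

Expected offspring if breeding at age x = l_x × F(x):
  age 3: 0.50 × 35 = 17.500
  age 4: 0.31 × 62 = 19.220
  age 5: 0.20 × 97 = 19.400
  age 6: 0.12 × 161 = 19.320
  age 7: 0.07 × 300 = 21.000
Maximum at age 7 (21.000).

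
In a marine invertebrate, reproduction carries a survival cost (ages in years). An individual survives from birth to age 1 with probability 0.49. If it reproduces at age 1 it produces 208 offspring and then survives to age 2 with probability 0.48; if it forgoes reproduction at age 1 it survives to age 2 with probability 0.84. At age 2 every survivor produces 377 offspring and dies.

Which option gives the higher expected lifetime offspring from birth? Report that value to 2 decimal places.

breed at age 1: R₀ = 0.49 × (208 + 0.48 × 377) = 0.49 × 388.9600 = 190.5904
delay to age 2: R₀ = 0.49 × (0.84 × 377) = 0.49 × 316.6800 = 155.1732
Higher: breed at age 1 (190.5904).

190.59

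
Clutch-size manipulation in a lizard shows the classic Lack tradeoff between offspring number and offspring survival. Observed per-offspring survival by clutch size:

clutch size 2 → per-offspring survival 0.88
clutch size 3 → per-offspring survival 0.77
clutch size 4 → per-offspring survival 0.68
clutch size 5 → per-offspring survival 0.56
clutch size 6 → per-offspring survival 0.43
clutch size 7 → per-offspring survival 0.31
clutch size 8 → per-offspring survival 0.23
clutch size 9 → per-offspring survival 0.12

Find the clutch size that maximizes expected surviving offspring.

5

Expected surviving offspring = c × s(c):
  c=2: 2 × 0.88 = 1.760
  c=3: 3 × 0.77 = 2.310
  c=4: 4 × 0.68 = 2.720
  c=5: 5 × 0.56 = 2.800
  c=6: 6 × 0.43 = 2.580
  c=7: 7 × 0.31 = 2.170
  c=8: 8 × 0.23 = 1.840
  c=9: 9 × 0.12 = 1.080
Maximum at c = 5 (2.800 surviving offspring).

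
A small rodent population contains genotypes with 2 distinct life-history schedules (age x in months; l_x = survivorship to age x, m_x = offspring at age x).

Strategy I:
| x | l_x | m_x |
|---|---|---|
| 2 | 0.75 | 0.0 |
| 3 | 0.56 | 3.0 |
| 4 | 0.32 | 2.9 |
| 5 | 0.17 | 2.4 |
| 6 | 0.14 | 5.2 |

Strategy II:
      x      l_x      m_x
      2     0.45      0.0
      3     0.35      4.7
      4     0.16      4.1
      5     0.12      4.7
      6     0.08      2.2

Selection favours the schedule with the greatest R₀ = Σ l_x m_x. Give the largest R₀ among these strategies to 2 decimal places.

Strategy I: R₀ = 0.75×0.0 + 0.56×3.0 + 0.32×2.9 + 0.17×2.4 + 0.14×5.2 = 3.7440
Strategy II: R₀ = 0.45×0.0 + 0.35×4.7 + 0.16×4.1 + 0.12×4.7 + 0.08×2.2 = 3.0410
Highest R₀: strategy I with 3.7440.

3.74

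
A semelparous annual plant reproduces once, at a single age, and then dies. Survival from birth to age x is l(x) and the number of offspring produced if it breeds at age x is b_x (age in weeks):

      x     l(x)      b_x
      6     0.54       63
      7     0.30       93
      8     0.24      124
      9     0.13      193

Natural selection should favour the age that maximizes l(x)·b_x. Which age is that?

6

Expected offspring if breeding at age x = l(x) × b_x:
  age 6: 0.54 × 63 = 34.020
  age 7: 0.30 × 93 = 27.900
  age 8: 0.24 × 124 = 29.760
  age 9: 0.13 × 193 = 25.090
Maximum at age 6 (34.020).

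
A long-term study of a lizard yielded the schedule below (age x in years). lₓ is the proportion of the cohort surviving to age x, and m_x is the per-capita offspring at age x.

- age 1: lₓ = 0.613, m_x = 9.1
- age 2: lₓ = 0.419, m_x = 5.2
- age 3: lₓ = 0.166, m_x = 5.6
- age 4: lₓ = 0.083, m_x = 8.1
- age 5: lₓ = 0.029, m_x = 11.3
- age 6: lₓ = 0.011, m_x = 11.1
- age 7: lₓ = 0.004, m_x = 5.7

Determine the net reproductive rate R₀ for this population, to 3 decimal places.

R₀ = Σ lₓ m_x:
  age 1: 0.613 × 9.1 = 5.5783
  age 2: 0.419 × 5.2 = 2.1788
  age 3: 0.166 × 5.6 = 0.9296
  age 4: 0.083 × 8.1 = 0.6723
  age 5: 0.029 × 11.3 = 0.3277
  age 6: 0.011 × 11.1 = 0.1221
  age 7: 0.004 × 5.7 = 0.0228
R₀ = 5.5783 + 2.1788 + 0.9296 + 0.6723 + 0.3277 + 0.1221 + 0.0228 = 9.8316

9.832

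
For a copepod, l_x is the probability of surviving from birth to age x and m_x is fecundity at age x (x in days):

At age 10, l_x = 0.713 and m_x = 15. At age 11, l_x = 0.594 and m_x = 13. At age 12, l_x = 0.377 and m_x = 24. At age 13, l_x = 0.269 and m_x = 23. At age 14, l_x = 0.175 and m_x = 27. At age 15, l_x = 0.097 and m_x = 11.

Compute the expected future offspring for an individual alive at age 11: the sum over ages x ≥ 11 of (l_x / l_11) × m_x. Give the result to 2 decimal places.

l_11 = 0.594. Conditional survival from age 11 to x is l_x / l_11.
  x=11: (0.594/0.594) × 13 = 13.0000
  x=12: (0.377/0.594) × 24 = 15.2323
  x=13: (0.269/0.594) × 23 = 10.4158
  x=14: (0.175/0.594) × 27 = 7.9545
  x=15: (0.097/0.594) × 11 = 1.7963
Sum = 13.0000 + 15.2323 + 10.4158 + 7.9545 + 1.7963 = 48.3990

48.40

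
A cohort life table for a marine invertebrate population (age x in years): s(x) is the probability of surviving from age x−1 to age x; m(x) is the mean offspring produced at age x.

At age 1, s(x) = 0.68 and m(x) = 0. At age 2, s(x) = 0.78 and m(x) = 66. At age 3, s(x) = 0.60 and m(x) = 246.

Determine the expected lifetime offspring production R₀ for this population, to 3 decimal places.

Survivorship from birth: l_x = s_1·s_2·…·s_x.
  l_1 = 0.68000
  l_2 = 0.53040
  l_3 = 0.31824
R₀ = Σ l_x m(x):
  age 1: 0.68000 × 0 = 0.0000
  age 2: 0.53040 × 66 = 35.0064
  age 3: 0.31824 × 246 = 78.2870
R₀ = 0.0000 + 35.0064 + 78.2870 = 113.2934

113.293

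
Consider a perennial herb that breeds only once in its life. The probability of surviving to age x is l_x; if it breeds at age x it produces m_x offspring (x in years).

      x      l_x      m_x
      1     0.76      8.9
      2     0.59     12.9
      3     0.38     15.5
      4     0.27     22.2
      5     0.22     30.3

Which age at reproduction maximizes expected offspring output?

2

Expected offspring if breeding at age x = l_x × m_x:
  age 1: 0.76 × 8.9 = 6.764
  age 2: 0.59 × 12.9 = 7.611
  age 3: 0.38 × 15.5 = 5.890
  age 4: 0.27 × 22.2 = 5.994
  age 5: 0.22 × 30.3 = 6.666
Maximum at age 2 (7.611).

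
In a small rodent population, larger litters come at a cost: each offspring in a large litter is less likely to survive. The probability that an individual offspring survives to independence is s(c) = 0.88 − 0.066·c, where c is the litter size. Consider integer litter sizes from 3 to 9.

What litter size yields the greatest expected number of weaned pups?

Expected weaned pups = c × s(c):
  c=3: 3 × 0.682 = 2.046
  c=4: 4 × 0.616 = 2.464
  c=5: 5 × 0.550 = 2.750
  c=6: 6 × 0.484 = 2.904
  c=7: 7 × 0.418 = 2.926
  c=8: 8 × 0.352 = 2.816
  c=9: 9 × 0.286 = 2.574
Maximum at c = 7 (2.926 weaned pups).

7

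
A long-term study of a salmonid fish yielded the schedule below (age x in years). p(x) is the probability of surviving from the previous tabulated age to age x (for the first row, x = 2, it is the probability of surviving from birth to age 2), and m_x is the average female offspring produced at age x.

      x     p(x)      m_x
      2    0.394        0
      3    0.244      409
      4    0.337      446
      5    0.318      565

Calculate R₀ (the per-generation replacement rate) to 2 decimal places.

59.59

Survivorship from birth: l_x = p_2·p_3·…·p_x.
  l_2 = 0.39400
  l_3 = 0.09614
  l_4 = 0.03240
  l_5 = 0.01030
R₀ = Σ l_x m_x:
  age 2: 0.39400 × 0 = 0.0000
  age 3: 0.09614 × 409 = 39.3213
  age 4: 0.03240 × 446 = 14.4504
  age 5: 0.01030 × 565 = 5.8195
R₀ = 0.0000 + 39.3213 + 14.4504 + 5.8195 = 59.5912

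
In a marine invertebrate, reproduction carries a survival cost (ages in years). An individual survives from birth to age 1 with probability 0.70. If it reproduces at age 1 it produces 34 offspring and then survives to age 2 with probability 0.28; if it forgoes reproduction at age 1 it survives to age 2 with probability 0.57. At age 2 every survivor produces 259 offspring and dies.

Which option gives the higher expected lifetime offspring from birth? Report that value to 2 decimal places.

breed at age 1: R₀ = 0.70 × (34 + 0.28 × 259) = 0.70 × 106.5200 = 74.5640
delay to age 2: R₀ = 0.70 × (0.57 × 259) = 0.70 × 147.6300 = 103.3410
Higher: delay to age 2 (103.3410).

103.34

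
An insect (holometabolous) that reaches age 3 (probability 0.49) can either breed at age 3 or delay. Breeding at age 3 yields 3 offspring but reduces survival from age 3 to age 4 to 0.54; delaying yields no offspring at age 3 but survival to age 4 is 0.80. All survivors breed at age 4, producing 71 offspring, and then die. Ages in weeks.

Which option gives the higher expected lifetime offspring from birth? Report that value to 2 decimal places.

27.83

breed at age 3: R₀ = 0.49 × (3 + 0.54 × 71) = 0.49 × 41.3400 = 20.2566
delay to age 4: R₀ = 0.49 × (0.80 × 71) = 0.49 × 56.8000 = 27.8320
Higher: delay to age 4 (27.8320).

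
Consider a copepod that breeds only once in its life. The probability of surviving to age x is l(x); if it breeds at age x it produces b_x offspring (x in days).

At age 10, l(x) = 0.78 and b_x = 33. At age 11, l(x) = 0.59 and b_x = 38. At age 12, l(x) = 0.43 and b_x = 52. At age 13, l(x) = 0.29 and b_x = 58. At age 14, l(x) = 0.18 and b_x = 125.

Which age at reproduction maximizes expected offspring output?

Expected offspring if breeding at age x = l(x) × b_x:
  age 10: 0.78 × 33 = 25.740
  age 11: 0.59 × 38 = 22.420
  age 12: 0.43 × 52 = 22.360
  age 13: 0.29 × 58 = 16.820
  age 14: 0.18 × 125 = 22.500
Maximum at age 10 (25.740).

10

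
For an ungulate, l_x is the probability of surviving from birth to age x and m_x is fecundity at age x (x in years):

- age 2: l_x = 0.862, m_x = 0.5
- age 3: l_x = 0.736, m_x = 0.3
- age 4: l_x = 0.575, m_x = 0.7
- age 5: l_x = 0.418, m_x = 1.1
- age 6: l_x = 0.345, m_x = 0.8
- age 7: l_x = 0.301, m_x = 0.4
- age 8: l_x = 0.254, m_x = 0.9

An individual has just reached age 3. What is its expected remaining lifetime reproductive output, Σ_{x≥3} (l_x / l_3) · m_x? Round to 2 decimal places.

2.32

l_3 = 0.736. Conditional survival from age 3 to x is l_x / l_3.
  x=3: (0.736/0.736) × 0.3 = 0.3000
  x=4: (0.575/0.736) × 0.7 = 0.5469
  x=5: (0.418/0.736) × 1.1 = 0.6247
  x=6: (0.345/0.736) × 0.8 = 0.3750
  x=7: (0.301/0.736) × 0.4 = 0.1636
  x=8: (0.254/0.736) × 0.9 = 0.3106
Sum = 0.3000 + 0.5469 + 0.6247 + 0.3750 + 0.1636 + 0.3106 = 2.3208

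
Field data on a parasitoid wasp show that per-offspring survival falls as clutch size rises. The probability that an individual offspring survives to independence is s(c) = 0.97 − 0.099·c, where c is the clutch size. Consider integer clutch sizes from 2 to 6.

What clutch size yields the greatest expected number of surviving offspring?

5

Expected surviving offspring = c × s(c):
  c=2: 2 × 0.772 = 1.544
  c=3: 3 × 0.673 = 2.019
  c=4: 4 × 0.574 = 2.296
  c=5: 5 × 0.475 = 2.375
  c=6: 6 × 0.376 = 2.256
Maximum at c = 5 (2.375 surviving offspring).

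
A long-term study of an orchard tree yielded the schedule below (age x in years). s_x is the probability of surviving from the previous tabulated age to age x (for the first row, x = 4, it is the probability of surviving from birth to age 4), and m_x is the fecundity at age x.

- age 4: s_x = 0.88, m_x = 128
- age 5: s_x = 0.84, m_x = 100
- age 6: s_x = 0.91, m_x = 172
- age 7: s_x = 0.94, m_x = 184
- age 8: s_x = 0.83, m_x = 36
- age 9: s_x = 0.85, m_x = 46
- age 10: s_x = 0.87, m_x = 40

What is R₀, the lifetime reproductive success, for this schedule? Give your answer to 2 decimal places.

Survivorship from birth: l_x = s_4·s_5·…·s_x.
  l_4 = 0.88000
  l_5 = 0.73920
  l_6 = 0.67267
  l_7 = 0.63231
  l_8 = 0.52482
  l_9 = 0.44610
  l_10 = 0.38810
R₀ = Σ l_x m_x:
  age 4: 0.88000 × 128 = 112.6400
  age 5: 0.73920 × 100 = 73.9200
  age 6: 0.67267 × 172 = 115.6992
  age 7: 0.63231 × 184 = 116.3450
  age 8: 0.52482 × 36 = 18.8935
  age 9: 0.44610 × 46 = 20.5206
  age 10: 0.38810 × 40 = 15.5240
R₀ = 112.6400 + 73.9200 + 115.6992 + 116.3450 + 18.8935 + 20.5206 + 15.5240 = 473.5424

473.54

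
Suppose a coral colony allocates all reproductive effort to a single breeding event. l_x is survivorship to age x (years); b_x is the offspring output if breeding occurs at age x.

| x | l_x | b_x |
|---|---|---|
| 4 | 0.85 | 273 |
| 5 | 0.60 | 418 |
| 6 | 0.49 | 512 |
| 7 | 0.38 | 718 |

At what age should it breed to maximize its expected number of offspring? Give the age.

Expected offspring if breeding at age x = l_x × b_x:
  age 4: 0.85 × 273 = 232.050
  age 5: 0.60 × 418 = 250.800
  age 6: 0.49 × 512 = 250.880
  age 7: 0.38 × 718 = 272.840
Maximum at age 7 (272.840).

7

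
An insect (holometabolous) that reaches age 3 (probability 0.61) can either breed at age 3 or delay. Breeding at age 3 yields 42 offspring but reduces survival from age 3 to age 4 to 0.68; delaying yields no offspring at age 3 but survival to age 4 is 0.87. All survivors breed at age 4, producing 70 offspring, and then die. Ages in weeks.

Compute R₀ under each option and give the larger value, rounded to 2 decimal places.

54.66

breed at age 3: R₀ = 0.61 × (42 + 0.68 × 70) = 0.61 × 89.6000 = 54.6560
delay to age 4: R₀ = 0.61 × (0.87 × 70) = 0.61 × 60.9000 = 37.1490
Higher: breed at age 3 (54.6560).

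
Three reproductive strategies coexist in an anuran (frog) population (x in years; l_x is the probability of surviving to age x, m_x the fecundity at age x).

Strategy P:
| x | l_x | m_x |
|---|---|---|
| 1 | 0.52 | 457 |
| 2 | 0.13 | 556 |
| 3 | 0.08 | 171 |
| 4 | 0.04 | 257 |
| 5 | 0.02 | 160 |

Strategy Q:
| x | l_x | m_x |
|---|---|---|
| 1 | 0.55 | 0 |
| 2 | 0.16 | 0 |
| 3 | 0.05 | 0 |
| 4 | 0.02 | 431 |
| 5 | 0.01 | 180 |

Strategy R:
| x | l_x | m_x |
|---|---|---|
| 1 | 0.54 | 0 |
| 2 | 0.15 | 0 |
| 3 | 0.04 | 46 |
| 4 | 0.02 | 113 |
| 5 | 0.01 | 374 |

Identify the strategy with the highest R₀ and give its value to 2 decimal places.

Strategy P: R₀ = 0.52×457 + 0.13×556 + 0.08×171 + 0.04×257 + 0.02×160 = 337.0800
Strategy Q: R₀ = 0.55×0 + 0.16×0 + 0.05×0 + 0.02×431 + 0.01×180 = 10.4200
Strategy R: R₀ = 0.54×0 + 0.15×0 + 0.04×46 + 0.02×113 + 0.01×374 = 7.8400
Highest R₀: strategy P with 337.0800.

337.08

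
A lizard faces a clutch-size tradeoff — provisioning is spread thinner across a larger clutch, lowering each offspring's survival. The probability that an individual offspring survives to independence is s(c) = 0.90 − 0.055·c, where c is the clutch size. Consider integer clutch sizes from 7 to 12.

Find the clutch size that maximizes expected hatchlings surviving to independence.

Expected hatchlings surviving to independence = c × s(c):
  c=7: 7 × 0.515 = 3.605
  c=8: 8 × 0.460 = 3.680
  c=9: 9 × 0.405 = 3.645
  c=10: 10 × 0.350 = 3.500
  c=11: 11 × 0.295 = 3.245
  c=12: 12 × 0.240 = 2.880
Maximum at c = 8 (3.680 hatchlings surviving to independence).

8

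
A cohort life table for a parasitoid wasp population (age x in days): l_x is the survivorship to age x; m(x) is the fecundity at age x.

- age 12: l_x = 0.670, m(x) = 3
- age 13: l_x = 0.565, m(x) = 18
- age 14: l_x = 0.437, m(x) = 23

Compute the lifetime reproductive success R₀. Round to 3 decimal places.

22.231

R₀ = Σ l_x m(x):
  age 12: 0.670 × 3 = 2.0100
  age 13: 0.565 × 18 = 10.1700
  age 14: 0.437 × 23 = 10.0510
R₀ = 2.0100 + 10.1700 + 10.0510 = 22.2310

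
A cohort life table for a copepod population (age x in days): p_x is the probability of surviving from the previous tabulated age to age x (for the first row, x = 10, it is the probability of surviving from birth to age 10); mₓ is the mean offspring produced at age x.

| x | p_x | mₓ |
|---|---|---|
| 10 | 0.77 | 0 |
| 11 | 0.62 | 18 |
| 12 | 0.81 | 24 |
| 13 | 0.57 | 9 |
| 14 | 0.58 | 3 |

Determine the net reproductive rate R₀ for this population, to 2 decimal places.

Survivorship from birth: l_x = p_10·p_11·…·p_x.
  l_10 = 0.77000
  l_11 = 0.47740
  l_12 = 0.38669
  l_13 = 0.22042
  l_14 = 0.12784
R₀ = Σ l_x mₓ:
  age 10: 0.77000 × 0 = 0.0000
  age 11: 0.47740 × 18 = 8.5932
  age 12: 0.38669 × 24 = 9.2806
  age 13: 0.22042 × 9 = 1.9838
  age 14: 0.12784 × 3 = 0.3835
R₀ = 0.0000 + 8.5932 + 9.2806 + 1.9838 + 0.3835 = 20.2411

20.24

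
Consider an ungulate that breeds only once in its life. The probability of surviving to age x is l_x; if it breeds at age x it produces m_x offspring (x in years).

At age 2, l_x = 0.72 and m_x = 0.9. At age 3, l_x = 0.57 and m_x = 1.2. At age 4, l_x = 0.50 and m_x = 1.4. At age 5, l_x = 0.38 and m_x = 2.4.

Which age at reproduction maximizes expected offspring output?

Expected offspring if breeding at age x = l_x × m_x:
  age 2: 0.72 × 0.9 = 0.648
  age 3: 0.57 × 1.2 = 0.684
  age 4: 0.50 × 1.4 = 0.700
  age 5: 0.38 × 2.4 = 0.912
Maximum at age 5 (0.912).

5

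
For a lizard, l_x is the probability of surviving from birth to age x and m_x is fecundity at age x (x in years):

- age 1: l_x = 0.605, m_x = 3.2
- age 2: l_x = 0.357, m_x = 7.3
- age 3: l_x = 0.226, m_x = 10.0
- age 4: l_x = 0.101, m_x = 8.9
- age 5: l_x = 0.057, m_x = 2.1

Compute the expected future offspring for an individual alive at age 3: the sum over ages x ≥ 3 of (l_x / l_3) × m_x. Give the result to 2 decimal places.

l_3 = 0.226. Conditional survival from age 3 to x is l_x / l_3.
  x=3: (0.226/0.226) × 10.0 = 10.0000
  x=4: (0.101/0.226) × 8.9 = 3.9774
  x=5: (0.057/0.226) × 2.1 = 0.5296
Sum = 10.0000 + 3.9774 + 0.5296 = 14.5071

14.51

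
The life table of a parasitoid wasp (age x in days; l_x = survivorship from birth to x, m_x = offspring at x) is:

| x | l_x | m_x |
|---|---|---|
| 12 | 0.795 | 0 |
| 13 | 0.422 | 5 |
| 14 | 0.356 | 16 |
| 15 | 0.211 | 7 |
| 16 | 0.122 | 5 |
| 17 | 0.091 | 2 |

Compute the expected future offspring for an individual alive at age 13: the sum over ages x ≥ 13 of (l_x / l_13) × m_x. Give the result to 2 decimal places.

l_13 = 0.422. Conditional survival from age 13 to x is l_x / l_13.
  x=13: (0.422/0.422) × 5 = 5.0000
  x=14: (0.356/0.422) × 16 = 13.4976
  x=15: (0.211/0.422) × 7 = 3.5000
  x=16: (0.122/0.422) × 5 = 1.4455
  x=17: (0.091/0.422) × 2 = 0.4313
Sum = 5.0000 + 13.4976 + 3.5000 + 1.4455 + 0.4313 = 23.8744

23.87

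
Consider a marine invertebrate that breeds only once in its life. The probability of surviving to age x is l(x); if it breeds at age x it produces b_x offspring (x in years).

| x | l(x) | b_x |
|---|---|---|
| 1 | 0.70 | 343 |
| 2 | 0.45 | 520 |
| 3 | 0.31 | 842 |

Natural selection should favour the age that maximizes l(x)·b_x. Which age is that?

3

Expected offspring if breeding at age x = l(x) × b_x:
  age 1: 0.70 × 343 = 240.100
  age 2: 0.45 × 520 = 234.000
  age 3: 0.31 × 842 = 261.020
Maximum at age 3 (261.020).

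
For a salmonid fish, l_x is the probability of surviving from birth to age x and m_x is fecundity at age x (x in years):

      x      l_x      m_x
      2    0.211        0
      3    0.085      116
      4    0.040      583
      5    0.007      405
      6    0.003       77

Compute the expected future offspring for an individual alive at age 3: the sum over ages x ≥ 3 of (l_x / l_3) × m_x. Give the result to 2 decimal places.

l_3 = 0.085. Conditional survival from age 3 to x is l_x / l_3.
  x=3: (0.085/0.085) × 116 = 116.0000
  x=4: (0.040/0.085) × 583 = 274.3529
  x=5: (0.007/0.085) × 405 = 33.3529
  x=6: (0.003/0.085) × 77 = 2.7176
Sum = 116.0000 + 274.3529 + 33.3529 + 2.7176 = 426.4235

426.42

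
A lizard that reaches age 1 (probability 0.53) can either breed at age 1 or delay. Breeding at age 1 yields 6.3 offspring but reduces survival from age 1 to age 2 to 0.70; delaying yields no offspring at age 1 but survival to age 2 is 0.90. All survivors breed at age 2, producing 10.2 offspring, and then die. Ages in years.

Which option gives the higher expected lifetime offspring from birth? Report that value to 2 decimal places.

7.12

breed at age 1: R₀ = 0.53 × (6.3 + 0.70 × 10.2) = 0.53 × 13.4400 = 7.1232
delay to age 2: R₀ = 0.53 × (0.90 × 10.2) = 0.53 × 9.1800 = 4.8654
Higher: breed at age 1 (7.1232).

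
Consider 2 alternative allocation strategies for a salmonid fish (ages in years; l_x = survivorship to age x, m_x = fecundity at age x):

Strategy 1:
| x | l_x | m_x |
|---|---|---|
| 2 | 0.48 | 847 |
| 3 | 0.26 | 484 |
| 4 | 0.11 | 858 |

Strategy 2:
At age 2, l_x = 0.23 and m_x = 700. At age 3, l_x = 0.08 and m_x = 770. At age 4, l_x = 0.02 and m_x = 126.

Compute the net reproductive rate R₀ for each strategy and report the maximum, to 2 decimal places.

Strategy 1: R₀ = 0.48×847 + 0.26×484 + 0.11×858 = 626.7800
Strategy 2: R₀ = 0.23×700 + 0.08×770 + 0.02×126 = 225.1200
Highest R₀: strategy 1 with 626.7800.

626.78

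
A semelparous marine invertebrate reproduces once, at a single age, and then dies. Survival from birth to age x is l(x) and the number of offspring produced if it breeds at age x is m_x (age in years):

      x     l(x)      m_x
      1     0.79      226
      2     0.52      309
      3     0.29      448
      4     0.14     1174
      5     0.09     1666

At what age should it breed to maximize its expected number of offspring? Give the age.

Expected offspring if breeding at age x = l(x) × m_x:
  age 1: 0.79 × 226 = 178.540
  age 2: 0.52 × 309 = 160.680
  age 3: 0.29 × 448 = 129.920
  age 4: 0.14 × 1174 = 164.360
  age 5: 0.09 × 1666 = 149.940
Maximum at age 1 (178.540).

1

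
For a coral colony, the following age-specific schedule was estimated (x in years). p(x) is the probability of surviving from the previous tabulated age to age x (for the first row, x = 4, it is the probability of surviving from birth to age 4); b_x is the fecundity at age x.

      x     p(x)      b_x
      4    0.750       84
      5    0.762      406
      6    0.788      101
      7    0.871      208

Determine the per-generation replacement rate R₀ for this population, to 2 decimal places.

Survivorship from birth: l_x = p_4·p_5·…·p_x.
  l_4 = 0.75000
  l_5 = 0.57150
  l_6 = 0.45034
  l_7 = 0.39225
R₀ = Σ l_x b_x:
  age 4: 0.75000 × 84 = 63.0000
  age 5: 0.57150 × 406 = 232.0290
  age 6: 0.45034 × 101 = 45.4843
  age 7: 0.39225 × 208 = 81.5880
R₀ = 63.0000 + 232.0290 + 45.4843 + 81.5880 = 422.1013

422.10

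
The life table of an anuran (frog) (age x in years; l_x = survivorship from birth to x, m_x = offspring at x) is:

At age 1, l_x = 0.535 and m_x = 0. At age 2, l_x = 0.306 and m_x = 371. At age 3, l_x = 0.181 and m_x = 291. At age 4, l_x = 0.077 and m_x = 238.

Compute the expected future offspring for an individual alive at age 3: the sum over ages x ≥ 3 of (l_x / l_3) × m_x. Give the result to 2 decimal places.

l_3 = 0.181. Conditional survival from age 3 to x is l_x / l_3.
  x=3: (0.181/0.181) × 291 = 291.0000
  x=4: (0.077/0.181) × 238 = 101.2486
Sum = 291.0000 + 101.2486 = 392.2486

392.25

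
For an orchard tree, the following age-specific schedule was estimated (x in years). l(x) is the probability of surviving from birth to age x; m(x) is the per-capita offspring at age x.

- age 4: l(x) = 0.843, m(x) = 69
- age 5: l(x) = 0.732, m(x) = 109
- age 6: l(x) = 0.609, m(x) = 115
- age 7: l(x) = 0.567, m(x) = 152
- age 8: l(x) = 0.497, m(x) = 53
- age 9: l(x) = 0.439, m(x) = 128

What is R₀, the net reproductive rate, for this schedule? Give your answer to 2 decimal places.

R₀ = Σ l(x) m(x):
  age 4: 0.843 × 69 = 58.1670
  age 5: 0.732 × 109 = 79.7880
  age 6: 0.609 × 115 = 70.0350
  age 7: 0.567 × 152 = 86.1840
  age 8: 0.497 × 53 = 26.3410
  age 9: 0.439 × 128 = 56.1920
R₀ = 58.1670 + 79.7880 + 70.0350 + 86.1840 + 26.3410 + 56.1920 = 376.7070

376.71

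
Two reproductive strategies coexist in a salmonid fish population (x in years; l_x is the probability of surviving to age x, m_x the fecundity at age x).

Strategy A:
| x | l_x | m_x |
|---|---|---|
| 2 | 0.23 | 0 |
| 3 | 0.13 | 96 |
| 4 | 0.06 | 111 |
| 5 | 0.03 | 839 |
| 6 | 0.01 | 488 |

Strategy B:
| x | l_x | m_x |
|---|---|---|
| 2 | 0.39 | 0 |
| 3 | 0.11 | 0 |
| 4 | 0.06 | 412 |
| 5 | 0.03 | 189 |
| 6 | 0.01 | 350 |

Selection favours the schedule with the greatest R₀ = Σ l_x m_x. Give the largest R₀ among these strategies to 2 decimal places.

49.19

Strategy A: R₀ = 0.23×0 + 0.13×96 + 0.06×111 + 0.03×839 + 0.01×488 = 49.1900
Strategy B: R₀ = 0.39×0 + 0.11×0 + 0.06×412 + 0.03×189 + 0.01×350 = 33.8900
Highest R₀: strategy A with 49.1900.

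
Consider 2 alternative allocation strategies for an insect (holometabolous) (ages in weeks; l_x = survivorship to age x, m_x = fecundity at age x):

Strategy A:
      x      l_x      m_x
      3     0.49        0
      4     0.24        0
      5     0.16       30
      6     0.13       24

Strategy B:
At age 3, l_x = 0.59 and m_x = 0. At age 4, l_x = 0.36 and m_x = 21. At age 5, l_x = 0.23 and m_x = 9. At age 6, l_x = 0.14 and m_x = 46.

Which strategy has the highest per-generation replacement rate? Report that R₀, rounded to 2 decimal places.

16.07

Strategy A: R₀ = 0.49×0 + 0.24×0 + 0.16×30 + 0.13×24 = 7.9200
Strategy B: R₀ = 0.59×0 + 0.36×21 + 0.23×9 + 0.14×46 = 16.0700
Highest R₀: strategy B with 16.0700.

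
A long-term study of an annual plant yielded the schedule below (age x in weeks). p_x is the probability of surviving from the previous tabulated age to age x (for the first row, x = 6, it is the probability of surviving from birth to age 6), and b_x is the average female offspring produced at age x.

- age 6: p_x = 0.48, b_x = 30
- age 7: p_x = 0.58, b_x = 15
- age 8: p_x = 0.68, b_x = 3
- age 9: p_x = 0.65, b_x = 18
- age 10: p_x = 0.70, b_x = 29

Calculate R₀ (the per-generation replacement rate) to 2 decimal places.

Survivorship from birth: l_x = p_6·p_7·…·p_x.
  l_6 = 0.48000
  l_7 = 0.27840
  l_8 = 0.18931
  l_9 = 0.12305
  l_10 = 0.08614
R₀ = Σ l_x b_x:
  age 6: 0.48000 × 30 = 14.4000
  age 7: 0.27840 × 15 = 4.1760
  age 8: 0.18931 × 3 = 0.5679
  age 9: 0.12305 × 18 = 2.2149
  age 10: 0.08614 × 29 = 2.4981
R₀ = 14.4000 + 4.1760 + 0.5679 + 2.2149 + 2.4981 = 23.8569

23.86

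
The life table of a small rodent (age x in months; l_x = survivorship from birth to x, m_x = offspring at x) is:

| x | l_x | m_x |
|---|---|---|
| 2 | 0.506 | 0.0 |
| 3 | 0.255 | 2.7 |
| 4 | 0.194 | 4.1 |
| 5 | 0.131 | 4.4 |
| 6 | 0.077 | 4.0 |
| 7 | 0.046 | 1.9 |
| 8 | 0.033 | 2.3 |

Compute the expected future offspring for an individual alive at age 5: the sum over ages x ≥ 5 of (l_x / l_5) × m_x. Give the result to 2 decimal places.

l_5 = 0.131. Conditional survival from age 5 to x is l_x / l_5.
  x=5: (0.131/0.131) × 4.4 = 4.4000
  x=6: (0.077/0.131) × 4.0 = 2.3511
  x=7: (0.046/0.131) × 1.9 = 0.6672
  x=8: (0.033/0.131) × 2.3 = 0.5794
Sum = 4.4000 + 2.3511 + 0.6672 + 0.5794 = 7.9977

8.00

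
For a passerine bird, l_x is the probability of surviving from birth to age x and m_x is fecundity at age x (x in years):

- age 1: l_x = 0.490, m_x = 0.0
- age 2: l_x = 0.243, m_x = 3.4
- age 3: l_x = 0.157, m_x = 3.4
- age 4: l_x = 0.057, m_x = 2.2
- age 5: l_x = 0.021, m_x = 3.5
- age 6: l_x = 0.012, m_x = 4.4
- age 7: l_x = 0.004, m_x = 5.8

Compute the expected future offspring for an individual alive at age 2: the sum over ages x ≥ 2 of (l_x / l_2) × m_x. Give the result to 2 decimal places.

l_2 = 0.243. Conditional survival from age 2 to x is l_x / l_2.
  x=2: (0.243/0.243) × 3.4 = 3.4000
  x=3: (0.157/0.243) × 3.4 = 2.1967
  x=4: (0.057/0.243) × 2.2 = 0.5160
  x=5: (0.021/0.243) × 3.5 = 0.3025
  x=6: (0.012/0.243) × 4.4 = 0.2173
  x=7: (0.004/0.243) × 5.8 = 0.0955
Sum = 3.4000 + 2.1967 + 0.5160 + 0.3025 + 0.2173 + 0.0955 = 6.7280

6.73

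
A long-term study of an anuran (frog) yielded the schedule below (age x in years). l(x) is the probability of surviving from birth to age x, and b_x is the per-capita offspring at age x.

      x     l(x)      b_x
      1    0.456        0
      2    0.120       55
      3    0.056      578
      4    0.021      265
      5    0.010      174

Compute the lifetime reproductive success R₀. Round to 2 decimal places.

46.27

R₀ = Σ l(x) b_x:
  age 1: 0.456 × 0 = 0.0000
  age 2: 0.120 × 55 = 6.6000
  age 3: 0.056 × 578 = 32.3680
  age 4: 0.021 × 265 = 5.5650
  age 5: 0.010 × 174 = 1.7400
R₀ = 0.0000 + 6.6000 + 32.3680 + 5.5650 + 1.7400 = 46.2730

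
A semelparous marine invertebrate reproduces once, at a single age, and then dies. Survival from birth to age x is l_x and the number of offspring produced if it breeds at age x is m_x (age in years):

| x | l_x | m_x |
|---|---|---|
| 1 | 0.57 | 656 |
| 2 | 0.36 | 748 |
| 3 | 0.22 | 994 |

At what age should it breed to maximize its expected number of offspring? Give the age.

1

Expected offspring if breeding at age x = l_x × m_x:
  age 1: 0.57 × 656 = 373.920
  age 2: 0.36 × 748 = 269.280
  age 3: 0.22 × 994 = 218.680
Maximum at age 1 (373.920).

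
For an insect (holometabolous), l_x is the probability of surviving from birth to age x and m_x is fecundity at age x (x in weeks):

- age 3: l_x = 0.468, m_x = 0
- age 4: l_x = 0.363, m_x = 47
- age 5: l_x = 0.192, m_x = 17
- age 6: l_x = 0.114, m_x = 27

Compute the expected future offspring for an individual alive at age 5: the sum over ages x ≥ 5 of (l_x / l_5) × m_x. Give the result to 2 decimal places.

l_5 = 0.192. Conditional survival from age 5 to x is l_x / l_5.
  x=5: (0.192/0.192) × 17 = 17.0000
  x=6: (0.114/0.192) × 27 = 16.0312
Sum = 17.0000 + 16.0312 = 33.0312

33.03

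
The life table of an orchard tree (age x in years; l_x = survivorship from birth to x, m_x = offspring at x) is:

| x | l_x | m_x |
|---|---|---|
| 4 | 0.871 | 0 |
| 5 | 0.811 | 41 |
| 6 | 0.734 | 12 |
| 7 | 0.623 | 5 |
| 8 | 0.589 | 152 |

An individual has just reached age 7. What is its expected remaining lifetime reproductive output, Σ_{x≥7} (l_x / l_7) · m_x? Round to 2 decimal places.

148.70

l_7 = 0.623. Conditional survival from age 7 to x is l_x / l_7.
  x=7: (0.623/0.623) × 5 = 5.0000
  x=8: (0.589/0.623) × 152 = 143.7047
Sum = 5.0000 + 143.7047 = 148.7047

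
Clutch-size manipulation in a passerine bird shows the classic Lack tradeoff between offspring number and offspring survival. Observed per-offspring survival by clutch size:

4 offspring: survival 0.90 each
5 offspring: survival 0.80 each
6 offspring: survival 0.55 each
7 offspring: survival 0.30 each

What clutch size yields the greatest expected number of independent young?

Expected independent young = c × s(c):
  c=4: 4 × 0.90 = 3.600
  c=5: 5 × 0.80 = 4.000
  c=6: 6 × 0.55 = 3.300
  c=7: 7 × 0.30 = 2.100
Maximum at c = 5 (4.000 independent young).

5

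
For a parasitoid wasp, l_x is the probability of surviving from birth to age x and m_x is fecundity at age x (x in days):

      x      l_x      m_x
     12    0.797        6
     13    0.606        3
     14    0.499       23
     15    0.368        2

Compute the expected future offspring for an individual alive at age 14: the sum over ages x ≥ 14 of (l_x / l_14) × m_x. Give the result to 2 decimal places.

24.47

l_14 = 0.499. Conditional survival from age 14 to x is l_x / l_14.
  x=14: (0.499/0.499) × 23 = 23.0000
  x=15: (0.368/0.499) × 2 = 1.4749
Sum = 23.0000 + 1.4749 = 24.4749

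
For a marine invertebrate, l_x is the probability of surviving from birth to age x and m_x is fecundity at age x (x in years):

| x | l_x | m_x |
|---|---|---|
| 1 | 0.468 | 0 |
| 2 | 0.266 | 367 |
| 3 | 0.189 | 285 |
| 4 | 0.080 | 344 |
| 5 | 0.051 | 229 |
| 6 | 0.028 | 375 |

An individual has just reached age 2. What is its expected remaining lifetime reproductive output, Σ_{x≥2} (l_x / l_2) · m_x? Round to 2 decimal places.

756.34

l_2 = 0.266. Conditional survival from age 2 to x is l_x / l_2.
  x=2: (0.266/0.266) × 367 = 367.0000
  x=3: (0.189/0.266) × 285 = 202.5000
  x=4: (0.080/0.266) × 344 = 103.4586
  x=5: (0.051/0.266) × 229 = 43.9060
  x=6: (0.028/0.266) × 375 = 39.4737
Sum = 367.0000 + 202.5000 + 103.4586 + 43.9060 + 39.4737 = 756.3383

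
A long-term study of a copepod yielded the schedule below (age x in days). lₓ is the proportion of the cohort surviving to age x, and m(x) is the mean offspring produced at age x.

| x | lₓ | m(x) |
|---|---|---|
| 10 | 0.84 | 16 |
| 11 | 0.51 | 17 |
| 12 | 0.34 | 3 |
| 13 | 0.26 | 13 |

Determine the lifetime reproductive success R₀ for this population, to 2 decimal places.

26.51

R₀ = Σ lₓ m(x):
  age 10: 0.84 × 16 = 13.4400
  age 11: 0.51 × 17 = 8.6700
  age 12: 0.34 × 3 = 1.0200
  age 13: 0.26 × 13 = 3.3800
R₀ = 13.4400 + 8.6700 + 1.0200 + 3.3800 = 26.5100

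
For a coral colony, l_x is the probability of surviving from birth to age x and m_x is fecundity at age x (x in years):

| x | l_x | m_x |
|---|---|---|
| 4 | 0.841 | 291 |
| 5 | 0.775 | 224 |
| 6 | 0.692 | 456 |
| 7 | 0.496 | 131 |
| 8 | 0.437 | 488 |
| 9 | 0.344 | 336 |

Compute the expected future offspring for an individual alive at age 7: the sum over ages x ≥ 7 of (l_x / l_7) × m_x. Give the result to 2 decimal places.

793.98

l_7 = 0.496. Conditional survival from age 7 to x is l_x / l_7.
  x=7: (0.496/0.496) × 131 = 131.0000
  x=8: (0.437/0.496) × 488 = 429.9516
  x=9: (0.344/0.496) × 336 = 233.0323
Sum = 131.0000 + 429.9516 + 233.0323 = 793.9839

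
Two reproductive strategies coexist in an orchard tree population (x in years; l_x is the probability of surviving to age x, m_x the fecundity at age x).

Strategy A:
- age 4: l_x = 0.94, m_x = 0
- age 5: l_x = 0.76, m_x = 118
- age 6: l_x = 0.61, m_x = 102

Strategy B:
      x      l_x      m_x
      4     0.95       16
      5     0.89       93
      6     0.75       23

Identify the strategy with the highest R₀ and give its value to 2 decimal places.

151.90

Strategy A: R₀ = 0.94×0 + 0.76×118 + 0.61×102 = 151.9000
Strategy B: R₀ = 0.95×16 + 0.89×93 + 0.75×23 = 115.2200
Highest R₀: strategy A with 151.9000.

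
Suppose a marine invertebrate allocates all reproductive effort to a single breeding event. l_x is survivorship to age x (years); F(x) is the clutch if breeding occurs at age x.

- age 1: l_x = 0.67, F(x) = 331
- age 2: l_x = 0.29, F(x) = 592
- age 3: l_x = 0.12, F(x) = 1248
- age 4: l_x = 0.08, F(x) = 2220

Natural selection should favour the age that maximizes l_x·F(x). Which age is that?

1

Expected offspring if breeding at age x = l_x × F(x):
  age 1: 0.67 × 331 = 221.770
  age 2: 0.29 × 592 = 171.680
  age 3: 0.12 × 1248 = 149.760
  age 4: 0.08 × 2220 = 177.600
Maximum at age 1 (221.770).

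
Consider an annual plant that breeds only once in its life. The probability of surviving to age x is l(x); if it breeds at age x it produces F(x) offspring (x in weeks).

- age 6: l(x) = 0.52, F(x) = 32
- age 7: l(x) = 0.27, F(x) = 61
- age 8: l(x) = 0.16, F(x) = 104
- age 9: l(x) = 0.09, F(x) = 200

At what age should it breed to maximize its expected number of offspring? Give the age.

Expected offspring if breeding at age x = l(x) × F(x):
  age 6: 0.52 × 32 = 16.640
  age 7: 0.27 × 61 = 16.470
  age 8: 0.16 × 104 = 16.640
  age 9: 0.09 × 200 = 18.000
Maximum at age 9 (18.000).

9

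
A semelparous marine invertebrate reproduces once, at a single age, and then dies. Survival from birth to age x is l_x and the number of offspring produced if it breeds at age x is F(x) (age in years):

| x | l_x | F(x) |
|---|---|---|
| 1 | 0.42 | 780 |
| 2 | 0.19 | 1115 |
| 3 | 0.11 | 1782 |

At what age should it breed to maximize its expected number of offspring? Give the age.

Expected offspring if breeding at age x = l_x × F(x):
  age 1: 0.42 × 780 = 327.600
  age 2: 0.19 × 1115 = 211.850
  age 3: 0.11 × 1782 = 196.020
Maximum at age 1 (327.600).

1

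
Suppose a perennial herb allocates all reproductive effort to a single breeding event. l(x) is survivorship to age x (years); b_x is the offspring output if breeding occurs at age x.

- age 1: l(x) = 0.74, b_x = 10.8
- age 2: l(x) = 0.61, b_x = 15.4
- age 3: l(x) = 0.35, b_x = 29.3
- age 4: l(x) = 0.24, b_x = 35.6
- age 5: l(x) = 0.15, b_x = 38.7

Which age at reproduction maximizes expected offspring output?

3

Expected offspring if breeding at age x = l(x) × b_x:
  age 1: 0.74 × 10.8 = 7.992
  age 2: 0.61 × 15.4 = 9.394
  age 3: 0.35 × 29.3 = 10.255
  age 4: 0.24 × 35.6 = 8.544
  age 5: 0.15 × 38.7 = 5.805
Maximum at age 3 (10.255).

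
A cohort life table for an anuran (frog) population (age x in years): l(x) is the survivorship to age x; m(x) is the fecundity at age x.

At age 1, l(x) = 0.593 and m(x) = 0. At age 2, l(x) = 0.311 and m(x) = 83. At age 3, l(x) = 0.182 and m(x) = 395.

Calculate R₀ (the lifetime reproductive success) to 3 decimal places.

R₀ = Σ l(x) m(x):
  age 1: 0.593 × 0 = 0.0000
  age 2: 0.311 × 83 = 25.8130
  age 3: 0.182 × 395 = 71.8900
R₀ = 0.0000 + 25.8130 + 71.8900 = 97.7030

97.703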